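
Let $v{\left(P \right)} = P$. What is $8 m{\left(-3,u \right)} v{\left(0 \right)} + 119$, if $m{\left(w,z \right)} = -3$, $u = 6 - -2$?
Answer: $119$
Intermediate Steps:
$u = 8$ ($u = 6 + 2 = 8$)
$8 m{\left(-3,u \right)} v{\left(0 \right)} + 119 = 8 \left(-3\right) 0 + 119 = \left(-24\right) 0 + 119 = 0 + 119 = 119$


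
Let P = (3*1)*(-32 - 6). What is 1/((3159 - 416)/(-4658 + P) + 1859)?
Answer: 4772/8868405 ≈ 0.00053809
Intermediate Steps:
P = -114 (P = 3*(-38) = -114)
1/((3159 - 416)/(-4658 + P) + 1859) = 1/((3159 - 416)/(-4658 - 114) + 1859) = 1/(2743/(-4772) + 1859) = 1/(2743*(-1/4772) + 1859) = 1/(-2743/4772 + 1859) = 1/(8868405/4772) = 4772/8868405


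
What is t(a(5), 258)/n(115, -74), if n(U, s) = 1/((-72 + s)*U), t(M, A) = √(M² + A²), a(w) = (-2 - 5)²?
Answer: -16790*√68965 ≈ -4.4093e+6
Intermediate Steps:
a(w) = 49 (a(w) = (-7)² = 49)
t(M, A) = √(A² + M²)
n(U, s) = 1/(U*(-72 + s))
t(a(5), 258)/n(115, -74) = √(258² + 49²)/((1/(115*(-72 - 74)))) = √(66564 + 2401)/(((1/115)/(-146))) = √68965/(((1/115)*(-1/146))) = √68965/(-1/16790) = √68965*(-16790) = -16790*√68965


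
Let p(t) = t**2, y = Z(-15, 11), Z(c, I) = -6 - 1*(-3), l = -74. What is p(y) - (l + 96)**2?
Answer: -475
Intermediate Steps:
Z(c, I) = -3 (Z(c, I) = -6 + 3 = -3)
y = -3
p(y) - (l + 96)**2 = (-3)**2 - (-74 + 96)**2 = 9 - 1*22**2 = 9 - 1*484 = 9 - 484 = -475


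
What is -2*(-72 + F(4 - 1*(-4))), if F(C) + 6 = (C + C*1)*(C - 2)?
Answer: -36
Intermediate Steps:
F(C) = -6 + 2*C*(-2 + C) (F(C) = -6 + (C + C*1)*(C - 2) = -6 + (C + C)*(-2 + C) = -6 + (2*C)*(-2 + C) = -6 + 2*C*(-2 + C))
-2*(-72 + F(4 - 1*(-4))) = -2*(-72 + (-6 - 4*(4 - 1*(-4)) + 2*(4 - 1*(-4))²)) = -2*(-72 + (-6 - 4*(4 + 4) + 2*(4 + 4)²)) = -2*(-72 + (-6 - 4*8 + 2*8²)) = -2*(-72 + (-6 - 32 + 2*64)) = -2*(-72 + (-6 - 32 + 128)) = -2*(-72 + 90) = -2*18 = -36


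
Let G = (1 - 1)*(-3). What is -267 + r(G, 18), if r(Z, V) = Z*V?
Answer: -267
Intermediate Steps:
G = 0 (G = 0*(-3) = 0)
r(Z, V) = V*Z
-267 + r(G, 18) = -267 + 18*0 = -267 + 0 = -267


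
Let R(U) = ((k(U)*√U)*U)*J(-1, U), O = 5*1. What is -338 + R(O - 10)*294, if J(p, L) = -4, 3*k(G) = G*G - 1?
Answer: -338 + 47040*I*√5 ≈ -338.0 + 1.0518e+5*I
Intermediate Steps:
O = 5
k(G) = -⅓ + G²/3 (k(G) = (G*G - 1)/3 = (G² - 1)/3 = (-1 + G²)/3 = -⅓ + G²/3)
R(U) = -4*U^(3/2)*(-⅓ + U²/3) (R(U) = (((-⅓ + U²/3)*√U)*U)*(-4) = ((√U*(-⅓ + U²/3))*U)*(-4) = (U^(3/2)*(-⅓ + U²/3))*(-4) = -4*U^(3/2)*(-⅓ + U²/3))
-338 + R(O - 10)*294 = -338 + (4*(5 - 10)^(3/2)*(1 - (5 - 10)²)/3)*294 = -338 + (4*(-5)^(3/2)*(1 - 1*(-5)²)/3)*294 = -338 + (4*(-5*I*√5)*(1 - 1*25)/3)*294 = -338 + (4*(-5*I*√5)*(1 - 25)/3)*294 = -338 + ((4/3)*(-5*I*√5)*(-24))*294 = -338 + (160*I*√5)*294 = -338 + 47040*I*√5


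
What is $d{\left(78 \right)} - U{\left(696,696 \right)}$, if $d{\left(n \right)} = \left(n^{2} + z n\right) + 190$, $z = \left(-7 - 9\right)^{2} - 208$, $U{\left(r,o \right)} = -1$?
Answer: $10019$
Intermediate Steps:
$z = 48$ ($z = \left(-16\right)^{2} - 208 = 256 - 208 = 48$)
$d{\left(n \right)} = 190 + n^{2} + 48 n$ ($d{\left(n \right)} = \left(n^{2} + 48 n\right) + 190 = 190 + n^{2} + 48 n$)
$d{\left(78 \right)} - U{\left(696,696 \right)} = \left(190 + 78^{2} + 48 \cdot 78\right) - -1 = \left(190 + 6084 + 3744\right) + 1 = 10018 + 1 = 10019$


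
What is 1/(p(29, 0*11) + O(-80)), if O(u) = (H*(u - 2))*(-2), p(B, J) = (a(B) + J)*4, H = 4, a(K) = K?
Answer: 1/772 ≈ 0.0012953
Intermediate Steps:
p(B, J) = 4*B + 4*J (p(B, J) = (B + J)*4 = 4*B + 4*J)
O(u) = 16 - 8*u (O(u) = (4*(u - 2))*(-2) = (4*(-2 + u))*(-2) = (-8 + 4*u)*(-2) = 16 - 8*u)
1/(p(29, 0*11) + O(-80)) = 1/((4*29 + 4*(0*11)) + (16 - 8*(-80))) = 1/((116 + 4*0) + (16 + 640)) = 1/((116 + 0) + 656) = 1/(116 + 656) = 1/772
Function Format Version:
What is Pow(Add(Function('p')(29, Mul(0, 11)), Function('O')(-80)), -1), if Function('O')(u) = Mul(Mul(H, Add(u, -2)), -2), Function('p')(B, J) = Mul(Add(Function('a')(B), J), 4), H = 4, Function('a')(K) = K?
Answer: Rational(1, 772) ≈ 0.0012953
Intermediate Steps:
Function('p')(B, J) = Add(Mul(4, B), Mul(4, J)) (Function('p')(B, J) = Mul(Add(B, J), 4) = Add(Mul(4, B), Mul(4, J)))
Function('O')(u) = Add(16, Mul(-8, u)) (Function('O')(u) = Mul(Mul(4, Add(u, -2)), -2) = Mul(Mul(4, Add(-2, u)), -2) = Mul(Add(-8, Mul(4, u)), -2) = Add(16, Mul(-8, u)))
Pow(Add(Function('p')(29, Mul(0, 11)), Function('O')(-80)), -1) = Pow(Add(Add(Mul(4, 29), Mul(4, Mul(0, 11))), Add(16, Mul(-8, -80))), -1) = Pow(Add(Add(116, Mul(4, 0)), Add(16, 640)), -1) = Pow(Add(Add(116, 0), 656), -1) = Pow(Add(116, 656), -1) = Pow(772, -1) = Rational(1, 772)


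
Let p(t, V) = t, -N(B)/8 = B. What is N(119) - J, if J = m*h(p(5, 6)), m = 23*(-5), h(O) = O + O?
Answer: 198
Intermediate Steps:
N(B) = -8*B
h(O) = 2*O
m = -115
J = -1150 (J = -230*5 = -115*10 = -1150)
N(119) - J = -8*119 - 1*(-1150) = -952 + 1150 = 198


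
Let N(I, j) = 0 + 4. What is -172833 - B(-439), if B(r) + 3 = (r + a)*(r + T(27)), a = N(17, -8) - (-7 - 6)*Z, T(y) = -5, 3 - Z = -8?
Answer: -302478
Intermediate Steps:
Z = 11 (Z = 3 - 1*(-8) = 3 + 8 = 11)
N(I, j) = 4
a = 147 (a = 4 - (-7 - 6)*11 = 4 - (-13)*11 = 4 - 1*(-143) = 4 + 143 = 147)
B(r) = -3 + (-5 + r)*(147 + r) (B(r) = -3 + (r + 147)*(r - 5) = -3 + (147 + r)*(-5 + r) = -3 + (-5 + r)*(147 + r))
-172833 - B(-439) = -172833 - (-738 + (-439)² + 142*(-439)) = -172833 - (-738 + 192721 - 62338) = -172833 - 1*129645 = -172833 - 129645 = -302478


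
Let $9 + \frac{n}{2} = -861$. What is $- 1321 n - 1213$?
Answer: $2297327$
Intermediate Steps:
$n = -1740$ ($n = -18 + 2 \left(-861\right) = -18 - 1722 = -1740$)
$- 1321 n - 1213 = \left(-1321\right) \left(-1740\right) - 1213 = 2298540 - 1213 = 2297327$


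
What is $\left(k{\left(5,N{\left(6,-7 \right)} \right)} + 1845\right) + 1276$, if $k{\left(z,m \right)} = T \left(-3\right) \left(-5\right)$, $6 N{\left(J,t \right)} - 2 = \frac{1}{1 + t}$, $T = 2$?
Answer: $3151$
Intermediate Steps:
$N{\left(J,t \right)} = \frac{1}{3} + \frac{1}{6 \left(1 + t\right)}$
$k{\left(z,m \right)} = 30$ ($k{\left(z,m \right)} = 2 \left(-3\right) \left(-5\right) = \left(-6\right) \left(-5\right) = 30$)
$\left(k{\left(5,N{\left(6,-7 \right)} \right)} + 1845\right) + 1276 = \left(30 + 1845\right) + 1276 = 1875 + 1276 = 3151$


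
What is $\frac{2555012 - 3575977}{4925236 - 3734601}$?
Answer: $- \frac{10747}{12533} \approx -0.8575$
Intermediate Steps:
$\frac{2555012 - 3575977}{4925236 - 3734601} = - \frac{1020965}{1190635} = \left(-1020965\right) \frac{1}{1190635} = - \frac{10747}{12533}$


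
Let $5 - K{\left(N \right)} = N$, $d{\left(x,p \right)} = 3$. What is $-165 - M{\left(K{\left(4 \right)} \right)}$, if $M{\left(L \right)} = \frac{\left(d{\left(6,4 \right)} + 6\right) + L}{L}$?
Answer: $-175$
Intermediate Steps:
$K{\left(N \right)} = 5 - N$
$M{\left(L \right)} = \frac{9 + L}{L}$ ($M{\left(L \right)} = \frac{\left(3 + 6\right) + L}{L} = \frac{9 + L}{L}$)
$-165 - M{\left(K{\left(4 \right)} \right)} = -165 - \frac{9 + \left(5 - 4\right)}{5 - 4} = -165 - \frac{9 + 1}{1} = -165 - 1 \cdot 10 = -165 - 10 = -175$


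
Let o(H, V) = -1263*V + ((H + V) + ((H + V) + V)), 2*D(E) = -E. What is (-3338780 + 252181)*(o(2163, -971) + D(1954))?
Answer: -3786667432591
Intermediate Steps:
D(E) = -E/2 (D(E) = (-E)/2 = -E/2)
o(H, V) = -1260*V + 2*H (o(H, V) = -1263*V + ((H + V) + (H + 2*V)) = -1263*V + (2*H + 3*V) = -1260*V + 2*H)
(-3338780 + 252181)*(o(2163, -971) + D(1954)) = (-3338780 + 252181)*((-1260*(-971) + 2*2163) - ½*1954) = -3086599*((1223460 + 4326) - 977) = -3086599*(1227786 - 977) = -3086599*1226809 = -3786667432591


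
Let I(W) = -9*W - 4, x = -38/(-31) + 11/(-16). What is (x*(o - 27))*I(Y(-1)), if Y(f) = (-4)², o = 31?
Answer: -9879/31 ≈ -318.68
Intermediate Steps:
x = 267/496 (x = -38*(-1/31) + 11*(-1/16) = 38/31 - 11/16 = 267/496 ≈ 0.53831)
Y(f) = 16
I(W) = -4 - 9*W
(x*(o - 27))*I(Y(-1)) = (267*(31 - 27)/496)*(-4 - 9*16) = ((267/496)*4)*(-4 - 144) = (267/124)*(-148) = -9879/31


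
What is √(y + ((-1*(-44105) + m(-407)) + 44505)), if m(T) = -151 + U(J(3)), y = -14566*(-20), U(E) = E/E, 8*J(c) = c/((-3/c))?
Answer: 2*√94945 ≈ 616.26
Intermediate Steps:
J(c) = -c²/24 (J(c) = (c/((-3/c)))/8 = (c*(-c/3))/8 = (-c²/3)/8 = -c²/24)
U(E) = 1
y = 291320
m(T) = -150 (m(T) = -151 + 1 = -150)
√(y + ((-1*(-44105) + m(-407)) + 44505)) = √(291320 + ((-1*(-44105) - 150) + 44505)) = √(291320 + ((44105 - 150) + 44505)) = √(291320 + (43955 + 44505)) = √(291320 + 88460) = √379780 = 2*√94945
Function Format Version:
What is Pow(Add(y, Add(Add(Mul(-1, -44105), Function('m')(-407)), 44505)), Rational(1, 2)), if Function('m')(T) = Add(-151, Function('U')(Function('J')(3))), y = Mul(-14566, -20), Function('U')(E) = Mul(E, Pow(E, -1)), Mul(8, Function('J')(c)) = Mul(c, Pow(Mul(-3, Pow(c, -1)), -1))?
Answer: Mul(2, Pow(94945, Rational(1, 2))) ≈ 616.26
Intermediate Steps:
Function('J')(c) = Mul(Rational(-1, 24), Pow(c, 2)) (Function('J')(c) = Mul(Rational(1, 8), Mul(c, Pow(Mul(-3, Pow(c, -1)), -1))) = Mul(Rational(1, 8), Mul(c, Mul(Rational(-1, 3), c))) = Mul(Rational(1, 8), Mul(Rational(-1, 3), Pow(c, 2))) = Mul(Rational(-1, 24), Pow(c, 2)))
Function('U')(E) = 1
y = 291320
Function('m')(T) = -150 (Function('m')(T) = Add(-151, 1) = -150)
Pow(Add(y, Add(Add(Mul(-1, -44105), Function('m')(-407)), 44505)), Rational(1, 2)) = Pow(Add(291320, Add(Add(Mul(-1, -44105), -150), 44505)), Rational(1, 2)) = Pow(Add(291320, Add(Add(44105, -150), 44505)), Rational(1, 2)) = Pow(Add(291320, Add(43955, 44505)), Rational(1, 2)) = Pow(Add(291320, 88460), Rational(1, 2)) = Pow(379780, Rational(1, 2)) = Mul(2, Pow(94945, Rational(1, 2)))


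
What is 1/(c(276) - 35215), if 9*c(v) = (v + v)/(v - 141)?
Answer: -405/14261891 ≈ -2.8397e-5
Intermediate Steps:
c(v) = 2*v/(9*(-141 + v)) (c(v) = ((v + v)/(v - 141))/9 = ((2*v)/(-141 + v))/9 = (2*v/(-141 + v))/9 = 2*v/(9*(-141 + v)))
1/(c(276) - 35215) = 1/((2/9)*276/(-141 + 276) - 35215) = 1/((2/9)*276/135 - 35215) = 1/((2/9)*276*(1/135) - 35215) = 1/(184/405 - 35215) = 1/(-14261891/405) = -405/14261891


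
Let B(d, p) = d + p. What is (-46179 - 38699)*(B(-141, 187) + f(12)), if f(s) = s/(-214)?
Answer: -417260248/107 ≈ -3.8996e+6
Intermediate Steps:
f(s) = -s/214 (f(s) = s*(-1/214) = -s/214)
(-46179 - 38699)*(B(-141, 187) + f(12)) = (-46179 - 38699)*((-141 + 187) - 1/214*12) = -84878*(46 - 6/107) = -84878*4916/107 = -417260248/107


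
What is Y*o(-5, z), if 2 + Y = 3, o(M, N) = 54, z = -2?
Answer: 54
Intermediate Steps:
Y = 1 (Y = -2 + 3 = 1)
Y*o(-5, z) = 1*54 = 54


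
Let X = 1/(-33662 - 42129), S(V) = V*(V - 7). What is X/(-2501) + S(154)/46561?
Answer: 4291107448219/8825790782251 ≈ 0.48620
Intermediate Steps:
S(V) = V*(-7 + V)
X = -1/75791 (X = 1/(-75791) = -1/75791 ≈ -1.3194e-5)
X/(-2501) + S(154)/46561 = -1/75791/(-2501) + (154*(-7 + 154))/46561 = -1/75791*(-1/2501) + (154*147)*(1/46561) = 1/189553291 + 22638*(1/46561) = 1/189553291 + 22638/46561 = 4291107448219/8825790782251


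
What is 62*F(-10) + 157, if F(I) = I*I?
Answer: 6357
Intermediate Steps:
F(I) = I²
62*F(-10) + 157 = 62*(-10)² + 157 = 62*100 + 157 = 6200 + 157 = 6357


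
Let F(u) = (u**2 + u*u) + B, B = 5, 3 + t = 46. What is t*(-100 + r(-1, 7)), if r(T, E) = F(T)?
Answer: -3999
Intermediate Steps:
t = 43 (t = -3 + 46 = 43)
F(u) = 5 + 2*u**2 (F(u) = (u**2 + u*u) + 5 = (u**2 + u**2) + 5 = 2*u**2 + 5 = 5 + 2*u**2)
r(T, E) = 5 + 2*T**2
t*(-100 + r(-1, 7)) = 43*(-100 + (5 + 2*(-1)**2)) = 43*(-100 + (5 + 2*1)) = 43*(-100 + (5 + 2)) = 43*(-100 + 7) = 43*(-93) = -3999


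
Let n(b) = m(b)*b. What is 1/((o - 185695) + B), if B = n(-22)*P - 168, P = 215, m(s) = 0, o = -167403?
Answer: -1/353266 ≈ -2.8307e-6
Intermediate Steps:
n(b) = 0 (n(b) = 0*b = 0)
B = -168 (B = 0*215 - 168 = 0 - 168 = -168)
1/((o - 185695) + B) = 1/((-167403 - 185695) - 168) = 1/(-353098 - 168) = 1/(-353266) = -1/353266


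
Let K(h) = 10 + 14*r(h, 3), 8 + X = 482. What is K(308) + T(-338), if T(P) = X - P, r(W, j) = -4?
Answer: 766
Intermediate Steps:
X = 474 (X = -8 + 482 = 474)
K(h) = -46 (K(h) = 10 + 14*(-4) = 10 - 56 = -46)
T(P) = 474 - P
K(308) + T(-338) = -46 + (474 - 1*(-338)) = -46 + (474 + 338) = -46 + 812 = 766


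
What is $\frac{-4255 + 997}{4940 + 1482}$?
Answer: $- \frac{1629}{3211} \approx -0.50732$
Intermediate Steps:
$\frac{-4255 + 997}{4940 + 1482} = - \frac{3258}{6422} = \left(-3258\right) \frac{1}{6422} = - \frac{1629}{3211}$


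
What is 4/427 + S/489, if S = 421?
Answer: 181723/208803 ≈ 0.87031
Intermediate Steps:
4/427 + S/489 = 4/427 + 421/489 = 181723/208803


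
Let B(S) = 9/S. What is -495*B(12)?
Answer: -1485/4 ≈ -371.25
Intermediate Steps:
-495*B(12) = -4455/12 = -495*¾ = -1485/4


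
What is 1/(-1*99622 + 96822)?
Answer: -1/2800 ≈ -0.00035714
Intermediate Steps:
1/(-1*99622 + 96822) = 1/(-99622 + 96822) = 1/(-2800) = -1/2800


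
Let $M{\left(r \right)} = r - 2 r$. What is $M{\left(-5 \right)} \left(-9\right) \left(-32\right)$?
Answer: $1440$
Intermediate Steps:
$M{\left(r \right)} = - r$
$M{\left(-5 \right)} \left(-9\right) \left(-32\right) = \left(-1\right) \left(-5\right) \left(-9\right) \left(-32\right) = 5 \left(-9\right) \left(-32\right) = \left(-45\right) \left(-32\right) = 1440$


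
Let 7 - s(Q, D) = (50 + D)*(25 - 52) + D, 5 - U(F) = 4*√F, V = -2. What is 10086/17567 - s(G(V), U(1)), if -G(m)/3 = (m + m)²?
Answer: -24285075/17567 ≈ -1382.4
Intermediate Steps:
G(m) = -12*m² (G(m) = -3*(m + m)² = -3*4*m² = -12*m²)
U(F) = 5 - 4*√F
s(Q, D) = 1357 + 26*D (s(Q, D) = 7 - ((50 + D)*(25 - 52) + D) = 7 - ((50 + D)*(-27) + D) = 7 - ((-1350 - 27*D) + D) = 7 - (-1350 - 26*D) = 7 + (1350 + 26*D) = 1357 + 26*D)
10086/17567 - s(G(V), U(1)) = 10086/17567 - (1357 + 26*(5 - 4*√1)) = 10086*(1/17567) - (1357 + 26*(5 - 4*1)) = 10086/17567 - (1357 + 26*(5 - 4)) = 10086/17567 - (1357 + 26*1) = 10086/17567 - (1357 + 26) = 10086/17567 - 1*1383 = 10086/17567 - 1383 = -24285075/17567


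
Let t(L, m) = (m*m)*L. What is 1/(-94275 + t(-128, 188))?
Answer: -1/4618307 ≈ -2.1653e-7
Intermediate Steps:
t(L, m) = L*m² (t(L, m) = m²*L = L*m²)
1/(-94275 + t(-128, 188)) = 1/(-94275 - 128*188²) = 1/(-94275 - 128*35344) = 1/(-94275 - 4524032) = 1/(-4618307) = -1/4618307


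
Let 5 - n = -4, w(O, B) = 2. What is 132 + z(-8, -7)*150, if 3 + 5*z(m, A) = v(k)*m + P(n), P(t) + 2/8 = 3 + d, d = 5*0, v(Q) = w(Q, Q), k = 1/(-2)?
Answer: -711/2 ≈ -355.50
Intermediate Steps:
k = -½ ≈ -0.50000
n = 9 (n = 5 - 1*(-4) = 5 + 4 = 9)
v(Q) = 2
d = 0
P(t) = 11/4 (P(t) = -¼ + (3 + 0) = -¼ + 3 = 11/4)
z(m, A) = -1/20 + 2*m/5 (z(m, A) = -⅗ + (2*m + 11/4)/5 = -⅗ + (11/4 + 2*m)/5 = -⅗ + (11/20 + 2*m/5) = -1/20 + 2*m/5)
132 + z(-8, -7)*150 = 132 + (-1/20 + (⅖)*(-8))*150 = 132 + (-1/20 - 16/5)*150 = 132 - 13/4*150 = 132 - 975/2 = -711/2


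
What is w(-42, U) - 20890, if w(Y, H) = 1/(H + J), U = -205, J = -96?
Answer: -6287891/301 ≈ -20890.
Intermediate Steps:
w(Y, H) = 1/(-96 + H) (w(Y, H) = 1/(H - 96) = 1/(-96 + H))
w(-42, U) - 20890 = 1/(-96 - 205) - 20890 = 1/(-301) - 20890 = -1/301 - 20890 = -6287891/301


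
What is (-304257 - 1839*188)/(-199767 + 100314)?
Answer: 216663/33151 ≈ 6.5356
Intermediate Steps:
(-304257 - 1839*188)/(-199767 + 100314) = (-304257 - 345732)/(-99453) = -649989*(-1/99453) = 216663/33151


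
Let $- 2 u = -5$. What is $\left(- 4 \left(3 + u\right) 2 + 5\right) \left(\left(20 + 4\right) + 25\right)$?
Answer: $-1911$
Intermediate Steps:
$u = \frac{5}{2}$ ($u = \left(- \frac{1}{2}\right) \left(-5\right) = \frac{5}{2} \approx 2.5$)
$\left(- 4 \left(3 + u\right) 2 + 5\right) \left(\left(20 + 4\right) + 25\right) = \left(- 4 \left(3 + \frac{5}{2}\right) 2 + 5\right) \left(\left(20 + 4\right) + 25\right) = \left(\left(-4\right) \frac{11}{2} \cdot 2 + 5\right) \left(24 + 25\right) = \left(\left(-22\right) 2 + 5\right) 49 = \left(-44 + 5\right) 49 = \left(-39\right) 49 = -1911$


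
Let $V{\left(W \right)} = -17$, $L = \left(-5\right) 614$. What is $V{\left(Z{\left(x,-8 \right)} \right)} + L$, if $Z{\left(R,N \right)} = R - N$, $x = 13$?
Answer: $-3087$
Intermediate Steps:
$L = -3070$
$V{\left(Z{\left(x,-8 \right)} \right)} + L = -17 - 3070 = -3087$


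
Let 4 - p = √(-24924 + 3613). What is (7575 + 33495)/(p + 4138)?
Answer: 11340796/1145165 + 2738*I*√21311/1145165 ≈ 9.9032 + 0.34903*I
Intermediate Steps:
p = 4 - I*√21311 (p = 4 - √(-24924 + 3613) = 4 - √(-21311) = 4 - I*√21311 ≈ 4.0 - 145.98*I)
(7575 + 33495)/(p + 4138) = (7575 + 33495)/((4 - I*√21311) + 4138) = 41070/(4142 - I*√21311)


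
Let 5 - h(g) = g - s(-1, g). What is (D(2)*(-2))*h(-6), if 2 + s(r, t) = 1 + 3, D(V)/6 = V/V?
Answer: -156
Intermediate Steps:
D(V) = 6 (D(V) = 6*(V/V) = 6*1 = 6)
s(r, t) = 2 (s(r, t) = -2 + (1 + 3) = -2 + 4 = 2)
h(g) = 7 - g (h(g) = 5 - (g - 1*2) = 5 - (g - 2) = 5 - (-2 + g) = 5 + (2 - g) = 7 - g)
(D(2)*(-2))*h(-6) = (6*(-2))*(7 - 1*(-6)) = -12*(7 + 6) = -12*13 = -156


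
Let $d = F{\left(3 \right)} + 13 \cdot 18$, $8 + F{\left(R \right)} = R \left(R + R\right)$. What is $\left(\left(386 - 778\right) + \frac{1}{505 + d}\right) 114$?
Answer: $- \frac{33471198}{749} \approx -44688.0$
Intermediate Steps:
$F{\left(R \right)} = -8 + 2 R^{2}$ ($F{\left(R \right)} = -8 + R \left(R + R\right) = -8 + R 2 R = -8 + 2 R^{2}$)
$d = 244$ ($d = \left(-8 + 2 \cdot 3^{2}\right) + 13 \cdot 18 = \left(-8 + 2 \cdot 9\right) + 234 = \left(-8 + 18\right) + 234 = 10 + 234 = 244$)
$\left(\left(386 - 778\right) + \frac{1}{505 + d}\right) 114 = \left(\left(386 - 778\right) + \frac{1}{505 + 244}\right) 114 = \left(\left(386 - 778\right) + \frac{1}{749}\right) 114 = \left(-392 + \frac{1}{749}\right) 114 = \left(- \frac{293607}{749}\right) 114 = - \frac{33471198}{749}$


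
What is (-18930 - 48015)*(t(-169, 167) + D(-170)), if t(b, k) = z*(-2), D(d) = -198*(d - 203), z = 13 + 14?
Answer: -4940541000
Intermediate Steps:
z = 27
D(d) = 40194 - 198*d (D(d) = -198*(-203 + d) = 40194 - 198*d)
t(b, k) = -54 (t(b, k) = 27*(-2) = -54)
(-18930 - 48015)*(t(-169, 167) + D(-170)) = (-18930 - 48015)*(-54 + (40194 - 198*(-170))) = -66945*(-54 + (40194 + 33660)) = -66945*(-54 + 73854) = -66945*73800 = -4940541000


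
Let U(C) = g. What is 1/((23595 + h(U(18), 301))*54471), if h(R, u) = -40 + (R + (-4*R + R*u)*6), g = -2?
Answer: 1/1088820819 ≈ 9.1842e-10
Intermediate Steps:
U(C) = -2
h(R, u) = -40 - 23*R + 6*R*u (h(R, u) = -40 + (R + (-24*R + 6*R*u)) = -40 + (-23*R + 6*R*u) = -40 - 23*R + 6*R*u)
1/((23595 + h(U(18), 301))*54471) = 1/((23595 + (-40 - 23*(-2) + 6*(-2)*301))*54471) = (1/54471)/(23595 + (-40 + 46 - 3612)) = (1/54471)/(23595 - 3606) = (1/54471)/19989 = (1/19989)*(1/54471) = 1/1088820819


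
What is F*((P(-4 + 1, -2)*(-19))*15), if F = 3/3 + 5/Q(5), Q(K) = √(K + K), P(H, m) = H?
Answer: 855 + 855*√10/2 ≈ 2206.9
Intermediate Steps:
Q(K) = √2*√K (Q(K) = √(2*K) = √2*√K)
F = 1 + √10/2 (F = 3/3 + 5/((√2*√5)) = 3*(⅓) + 5/(√10) = 1 + 5*(√10/10) = 1 + √10/2 ≈ 2.5811)
F*((P(-4 + 1, -2)*(-19))*15) = (1 + √10/2)*(((-4 + 1)*(-19))*15) = (1 + √10/2)*(-3*(-19)*15) = (1 + √10/2)*(57*15) = (1 + √10/2)*855 = 855 + 855*√10/2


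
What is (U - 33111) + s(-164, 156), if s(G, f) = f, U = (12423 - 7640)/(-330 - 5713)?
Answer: -199151848/6043 ≈ -32956.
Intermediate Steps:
U = -4783/6043 (U = 4783/(-6043) = 4783*(-1/6043) = -4783/6043 ≈ -0.79149)
(U - 33111) + s(-164, 156) = (-4783/6043 - 33111) + 156 = -200094556/6043 + 156 = -199151848/6043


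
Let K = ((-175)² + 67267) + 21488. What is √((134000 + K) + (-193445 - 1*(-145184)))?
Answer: 3*√22791 ≈ 452.90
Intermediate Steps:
K = 119380 (K = (30625 + 67267) + 21488 = 97892 + 21488 = 119380)
√((134000 + K) + (-193445 - 1*(-145184))) = √((134000 + 119380) + (-193445 - 1*(-145184))) = √(253380 + (-193445 + 145184)) = √(253380 - 48261) = √205119 = 3*√22791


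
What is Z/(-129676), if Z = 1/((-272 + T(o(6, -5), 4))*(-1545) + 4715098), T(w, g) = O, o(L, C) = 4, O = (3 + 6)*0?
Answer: -1/665930090488 ≈ -1.5017e-12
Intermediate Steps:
O = 0 (O = 9*0 = 0)
T(w, g) = 0
Z = 1/5135338 (Z = 1/((-272 + 0)*(-1545) + 4715098) = 1/(-272*(-1545) + 4715098) = 1/(420240 + 4715098) = 1/5135338 ≈ 1.9473e-7)
Z/(-129676) = (1/5135338)/(-129676) = (1/5135338)*(-1/129676) = -1/665930090488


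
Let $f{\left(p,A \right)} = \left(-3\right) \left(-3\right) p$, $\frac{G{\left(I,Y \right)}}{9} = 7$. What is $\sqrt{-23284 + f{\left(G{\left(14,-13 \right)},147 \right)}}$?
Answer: $i \sqrt{22717} \approx 150.72 i$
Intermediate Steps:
$G{\left(I,Y \right)} = 63$ ($G{\left(I,Y \right)} = 9 \cdot 7 = 63$)
$f{\left(p,A \right)} = 9 p$
$\sqrt{-23284 + f{\left(G{\left(14,-13 \right)},147 \right)}} = \sqrt{-23284 + 9 \cdot 63} = \sqrt{-23284 + 567} = \sqrt{-22717} = i \sqrt{22717}$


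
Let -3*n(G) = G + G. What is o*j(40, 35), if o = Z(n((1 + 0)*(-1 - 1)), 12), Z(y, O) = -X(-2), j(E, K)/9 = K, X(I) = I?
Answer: 630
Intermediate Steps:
n(G) = -2*G/3 (n(G) = -(G + G)/3 = -2*G/3)
j(E, K) = 9*K
Z(y, O) = 2 (Z(y, O) = -1*(-2) = 2)
o = 2
o*j(40, 35) = 2*(9*35) = 2*315 = 630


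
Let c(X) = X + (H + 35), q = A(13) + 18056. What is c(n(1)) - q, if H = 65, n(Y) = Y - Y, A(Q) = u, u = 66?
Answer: -18022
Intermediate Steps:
A(Q) = 66
n(Y) = 0
q = 18122 (q = 66 + 18056 = 18122)
c(X) = 100 + X (c(X) = X + (65 + 35) = X + 100 = 100 + X)
c(n(1)) - q = (100 + 0) - 1*18122 = 100 - 18122 = -18022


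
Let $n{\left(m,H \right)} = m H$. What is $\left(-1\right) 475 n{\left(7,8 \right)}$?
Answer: $-26600$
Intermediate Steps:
$n{\left(m,H \right)} = H m$
$\left(-1\right) 475 n{\left(7,8 \right)} = \left(-1\right) 475 \cdot 8 \cdot 7 = \left(-475\right) 56 = -26600$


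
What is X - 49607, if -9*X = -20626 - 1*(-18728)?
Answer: -444565/9 ≈ -49396.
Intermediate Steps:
X = 1898/9 (X = -(-20626 - 1*(-18728))/9 = -(-20626 + 18728)/9 = -⅑*(-1898) = 1898/9 ≈ 210.89)
X - 49607 = 1898/9 - 49607 = -444565/9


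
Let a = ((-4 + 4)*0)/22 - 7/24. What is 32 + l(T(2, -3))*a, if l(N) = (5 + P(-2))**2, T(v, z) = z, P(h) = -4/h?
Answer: 425/24 ≈ 17.708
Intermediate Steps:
l(N) = 49 (l(N) = (5 - 4/(-2))**2 = (5 - 4*(-1/2))**2 = (5 + 2)**2 = 7**2 = 49)
a = -7/24 (a = (0*0)*(1/22) - 7*1/24 = 0*(1/22) - 7/24 = 0 - 7/24 = -7/24 ≈ -0.29167)
32 + l(T(2, -3))*a = 32 + 49*(-7/24) = 32 - 343/24 = 425/24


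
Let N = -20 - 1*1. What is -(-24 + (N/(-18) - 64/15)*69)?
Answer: 2379/10 ≈ 237.90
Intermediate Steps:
N = -21 (N = -20 - 1 = -21)
-(-24 + (N/(-18) - 64/15)*69) = -(-24 + (-21/(-18) - 64/15)*69) = -(-24 + (-21*(-1/18) - 64*1/15)*69) = -(-24 + (7/6 - 64/15)*69) = -(-24 - 31/10*69) = -(-24 - 2139/10) = -1*(-2379/10) = 2379/10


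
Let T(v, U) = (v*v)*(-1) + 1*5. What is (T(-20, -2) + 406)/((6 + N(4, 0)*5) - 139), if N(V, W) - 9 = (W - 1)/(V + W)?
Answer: -44/357 ≈ -0.12325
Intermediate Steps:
N(V, W) = 9 + (-1 + W)/(V + W) (N(V, W) = 9 + (W - 1)/(V + W) = 9 + (-1 + W)/(V + W))
T(v, U) = 5 - v² (T(v, U) = v²*(-1) + 5 = -v² + 5 = 5 - v²)
(T(-20, -2) + 406)/((6 + N(4, 0)*5) - 139) = ((5 - 1*(-20)²) + 406)/((6 + ((-1 + 9*4 + 10*0)/(4 + 0))*5) - 139) = ((5 - 1*400) + 406)/((6 + ((-1 + 36 + 0)/4)*5) - 139) = ((5 - 400) + 406)/((6 + ((¼)*35)*5) - 139) = (-395 + 406)/((6 + (35/4)*5) - 139) = 11/((6 + 175/4) - 139) = 11/(199/4 - 139) = 11/(-357/4) = 11*(-4/357) = -44/357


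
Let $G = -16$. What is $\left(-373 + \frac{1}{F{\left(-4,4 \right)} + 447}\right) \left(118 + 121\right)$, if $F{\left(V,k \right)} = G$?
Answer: $- \frac{38422118}{431} \approx -89147.0$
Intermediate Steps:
$F{\left(V,k \right)} = -16$
$\left(-373 + \frac{1}{F{\left(-4,4 \right)} + 447}\right) \left(118 + 121\right) = \left(-373 + \frac{1}{-16 + 447}\right) \left(118 + 121\right) = \left(-373 + \frac{1}{431}\right) 239 = \left(- \frac{160762}{431}\right) 239 = - \frac{38422118}{431}$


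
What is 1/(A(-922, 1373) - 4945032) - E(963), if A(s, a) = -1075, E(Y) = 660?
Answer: -3264430621/4946107 ≈ -660.00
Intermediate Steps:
1/(A(-922, 1373) - 4945032) - E(963) = 1/(-1075 - 4945032) - 1*660 = 1/(-4946107) - 660 = -1/4946107 - 660 = -3264430621/4946107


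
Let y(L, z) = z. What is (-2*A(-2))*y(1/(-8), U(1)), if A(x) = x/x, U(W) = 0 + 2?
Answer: -4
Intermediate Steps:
U(W) = 2
A(x) = 1
(-2*A(-2))*y(1/(-8), U(1)) = -2*1*2 = -2*2 = -4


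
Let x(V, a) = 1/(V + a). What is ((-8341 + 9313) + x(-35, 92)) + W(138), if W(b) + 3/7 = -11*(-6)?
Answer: 413998/399 ≈ 1037.6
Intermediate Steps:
W(b) = 459/7 (W(b) = -3/7 - 11*(-6) = -3/7 + 66 = 459/7)
((-8341 + 9313) + x(-35, 92)) + W(138) = ((-8341 + 9313) + 1/(-35 + 92)) + 459/7 = (972 + 1/57) + 459/7 = 55405/57 + 459/7 = 413998/399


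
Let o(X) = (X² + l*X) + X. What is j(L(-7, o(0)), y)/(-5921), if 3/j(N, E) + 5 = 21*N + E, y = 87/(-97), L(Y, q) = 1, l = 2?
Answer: -291/8674265 ≈ -3.3548e-5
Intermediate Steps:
o(X) = X² + 3*X (o(X) = (X² + 2*X) + X = X² + 3*X)
y = -87/97 (y = 87*(-1/97) = -87/97 ≈ -0.89691)
j(N, E) = 3/(-5 + E + 21*N) (j(N, E) = 3/(-5 + (21*N + E)) = 3/(-5 + (E + 21*N)) = 3/(-5 + E + 21*N))
j(L(-7, o(0)), y)/(-5921) = (3/(-5 - 87/97 + 21*1))/(-5921) = (3/(-5 - 87/97 + 21))*(-1/5921) = (3/(1465/97))*(-1/5921) = (3*(97/1465))*(-1/5921) = (291/1465)*(-1/5921) = -291/8674265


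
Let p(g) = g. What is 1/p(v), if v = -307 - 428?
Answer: -1/735 ≈ -0.0013605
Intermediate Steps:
v = -735
1/p(v) = 1/(-735) = -1/735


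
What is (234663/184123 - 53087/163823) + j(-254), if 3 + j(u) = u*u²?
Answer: -494292614277973395/30163582229 ≈ -1.6387e+7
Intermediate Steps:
j(u) = -3 + u³ (j(u) = -3 + u*u² = -3 + u³)
(234663/184123 - 53087/163823) + j(-254) = (234663/184123 - 53087/163823) + (-3 + (-254)³) = (234663*(1/184123) - 53087*1/163823) + (-3 - 16387064) = (234663/184123 - 53087/163823) - 16387067 = 28668658948/30163582229 - 16387067 = -494292614277973395/30163582229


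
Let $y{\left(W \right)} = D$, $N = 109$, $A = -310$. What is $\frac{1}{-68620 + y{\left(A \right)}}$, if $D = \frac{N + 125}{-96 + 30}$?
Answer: $- \frac{11}{754859} \approx -1.4572 \cdot 10^{-5}$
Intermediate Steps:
$D = - \frac{39}{11}$ ($D = \frac{109 + 125}{-96 + 30} = \frac{234}{-66} = 234 \left(- \frac{1}{66}\right) = - \frac{39}{11} \approx -3.5455$)
$y{\left(W \right)} = - \frac{39}{11}$
$\frac{1}{-68620 + y{\left(A \right)}} = \frac{1}{-68620 - \frac{39}{11}} = \frac{1}{- \frac{754859}{11}} = - \frac{11}{754859}$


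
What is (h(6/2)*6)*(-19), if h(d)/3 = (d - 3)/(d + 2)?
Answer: 0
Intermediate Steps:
h(d) = 3*(-3 + d)/(2 + d) (h(d) = 3*((d - 3)/(d + 2)) = 3*((-3 + d)/(2 + d)) = 3*(-3 + d)/(2 + d))
(h(6/2)*6)*(-19) = ((3*(-3 + 6/2)/(2 + 6/2))*6)*(-19) = ((3*(-3 + 6*(1/2))/(2 + 6*(1/2)))*6)*(-19) = ((3*(-3 + 3)/(2 + 3))*6)*(-19) = ((3*0/5)*6)*(-19) = ((3*(1/5)*0)*6)*(-19) = (0*6)*(-19) = 0*(-19) = 0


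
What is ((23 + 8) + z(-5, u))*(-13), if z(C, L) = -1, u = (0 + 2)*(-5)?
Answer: -390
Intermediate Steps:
u = -10 (u = 2*(-5) = -10)
((23 + 8) + z(-5, u))*(-13) = ((23 + 8) - 1)*(-13) = (31 - 1)*(-13) = 30*(-13) = -390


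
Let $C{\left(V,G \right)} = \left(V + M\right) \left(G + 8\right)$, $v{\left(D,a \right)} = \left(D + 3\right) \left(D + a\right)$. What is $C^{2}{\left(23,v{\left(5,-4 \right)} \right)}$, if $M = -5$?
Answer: $82944$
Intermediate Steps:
$v{\left(D,a \right)} = \left(3 + D\right) \left(D + a\right)$
$C{\left(V,G \right)} = \left(-5 + V\right) \left(8 + G\right)$ ($C{\left(V,G \right)} = \left(V - 5\right) \left(G + 8\right) = \left(-5 + V\right) \left(8 + G\right)$)
$C^{2}{\left(23,v{\left(5,-4 \right)} \right)} = \left(-40 - 5 \left(5^{2} + 3 \cdot 5 + 3 \left(-4\right) + 5 \left(-4\right)\right) + 8 \cdot 23 + \left(5^{2} + 3 \cdot 5 + 3 \left(-4\right) + 5 \left(-4\right)\right) 23\right)^{2} = \left(-40 - 5 \left(25 + 15 - 12 - 20\right) + 184 + \left(25 + 15 - 12 - 20\right) 23\right)^{2} = \left(-40 - 40 + 184 + 8 \cdot 23\right)^{2} = \left(-40 - 40 + 184 + 184\right)^{2} = 288^{2} = 82944$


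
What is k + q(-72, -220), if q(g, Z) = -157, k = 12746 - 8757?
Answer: 3832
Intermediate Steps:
k = 3989
k + q(-72, -220) = 3989 - 157 = 3832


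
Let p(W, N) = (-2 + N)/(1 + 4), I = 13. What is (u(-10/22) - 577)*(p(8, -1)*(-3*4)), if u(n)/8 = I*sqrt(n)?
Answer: -20772/5 + 3744*I*sqrt(55)/55 ≈ -4154.4 + 504.84*I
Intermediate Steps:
p(W, N) = -2/5 + N/5 (p(W, N) = (-2 + N)/5 = (-2 + N)*(1/5) = -2/5 + N/5)
u(n) = 104*sqrt(n) (u(n) = 8*(13*sqrt(n)) = 104*sqrt(n))
(u(-10/22) - 577)*(p(8, -1)*(-3*4)) = (104*sqrt(-10/22) - 577)*((-2/5 + (1/5)*(-1))*(-3*4)) = (104*sqrt(-10*1/22) - 577)*((-2/5 - 1/5)*(-12)) = (104*sqrt(-5/11) - 577)*(-3/5*(-12)) = (104*(I*sqrt(55)/11) - 577)*(36/5) = (104*I*sqrt(55)/11 - 577)*(36/5) = (-577 + 104*I*sqrt(55)/11)*(36/5) = -20772/5 + 3744*I*sqrt(55)/55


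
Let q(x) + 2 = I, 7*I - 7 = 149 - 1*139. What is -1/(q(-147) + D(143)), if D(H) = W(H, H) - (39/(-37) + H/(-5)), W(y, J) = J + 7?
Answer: -1295/233207 ≈ -0.0055530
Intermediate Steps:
I = 17/7 (I = 1 + (149 - 1*139)/7 = 1 + (149 - 139)/7 = 1 + (⅐)*10 = 1 + 10/7 = 17/7 ≈ 2.4286)
W(y, J) = 7 + J
q(x) = 3/7 (q(x) = -2 + 17/7 = 3/7)
D(H) = 298/37 + 6*H/5 (D(H) = (7 + H) - (39/(-37) + H/(-5)) = (7 + H) - (39*(-1/37) + H*(-⅕)) = (7 + H) - (-39/37 - H/5) = (7 + H) + (39/37 + H/5) = 298/37 + 6*H/5)
-1/(q(-147) + D(143)) = -1/(3/7 + (298/37 + (6/5)*143)) = -1/(3/7 + (298/37 + 858/5)) = -1/(3/7 + 33236/185) = -1/233207/1295 = -1*1295/233207 = -1295/233207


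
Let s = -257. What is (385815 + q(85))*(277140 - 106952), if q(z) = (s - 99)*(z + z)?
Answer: 55361305460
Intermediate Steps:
q(z) = -712*z (q(z) = (-257 - 99)*(z + z) = -712*z)
(385815 + q(85))*(277140 - 106952) = (385815 - 712*85)*(277140 - 106952) = (385815 - 60520)*170188 = 325295*170188 = 55361305460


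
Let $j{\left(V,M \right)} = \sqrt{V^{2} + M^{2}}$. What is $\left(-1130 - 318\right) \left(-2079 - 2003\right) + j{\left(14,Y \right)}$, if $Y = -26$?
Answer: $5910736 + 2 \sqrt{218} \approx 5.9108 \cdot 10^{6}$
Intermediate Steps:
$j{\left(V,M \right)} = \sqrt{M^{2} + V^{2}}$
$\left(-1130 - 318\right) \left(-2079 - 2003\right) + j{\left(14,Y \right)} = \left(-1130 - 318\right) \left(-2079 - 2003\right) + \sqrt{\left(-26\right)^{2} + 14^{2}} = \left(-1448\right) \left(-4082\right) + \sqrt{676 + 196} = 5910736 + \sqrt{872} = 5910736 + 2 \sqrt{218}$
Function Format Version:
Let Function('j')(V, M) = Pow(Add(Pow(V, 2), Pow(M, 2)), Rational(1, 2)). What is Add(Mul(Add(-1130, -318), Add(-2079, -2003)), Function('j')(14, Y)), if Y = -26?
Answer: Add(5910736, Mul(2, Pow(218, Rational(1, 2)))) ≈ 5.9108e+6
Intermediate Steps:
Function('j')(V, M) = Pow(Add(Pow(M, 2), Pow(V, 2)), Rational(1, 2))
Add(Mul(Add(-1130, -318), Add(-2079, -2003)), Function('j')(14, Y)) = Add(Mul(Add(-1130, -318), Add(-2079, -2003)), Pow(Add(Pow(-26, 2), Pow(14, 2)), Rational(1, 2))) = Add(Mul(-1448, -4082), Pow(Add(676, 196), Rational(1, 2))) = Add(5910736, Pow(872, Rational(1, 2))) = Add(5910736, Mul(2, Pow(218, Rational(1, 2))))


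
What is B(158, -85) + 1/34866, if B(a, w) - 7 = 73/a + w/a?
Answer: 19071781/2754414 ≈ 6.9241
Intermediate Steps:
B(a, w) = 7 + 73/a + w/a (B(a, w) = 7 + (73/a + w/a) = 7 + 73/a + w/a)
B(158, -85) + 1/34866 = (73 - 85 + 7*158)/158 + 1/34866 = (73 - 85 + 1106)/158 + 1/34866 = (1/158)*1094 + 1/34866 = 547/79 + 1/34866 = 19071781/2754414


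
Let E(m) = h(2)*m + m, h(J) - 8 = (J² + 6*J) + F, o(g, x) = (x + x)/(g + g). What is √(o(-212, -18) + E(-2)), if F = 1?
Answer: I*√583318/106 ≈ 7.2052*I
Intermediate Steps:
o(g, x) = x/g (o(g, x) = (2*x)/((2*g)) = (2*x)*(1/(2*g)) = x/g)
h(J) = 9 + J² + 6*J (h(J) = 8 + ((J² + 6*J) + 1) = 8 + (1 + J² + 6*J) = 9 + J² + 6*J)
E(m) = 26*m (E(m) = (9 + 2² + 6*2)*m + m = (9 + 4 + 12)*m + m = 25*m + m = 26*m)
√(o(-212, -18) + E(-2)) = √(-18/(-212) + 26*(-2)) = √(-18*(-1/212) - 52) = √(9/106 - 52) = √(-5503/106) = I*√583318/106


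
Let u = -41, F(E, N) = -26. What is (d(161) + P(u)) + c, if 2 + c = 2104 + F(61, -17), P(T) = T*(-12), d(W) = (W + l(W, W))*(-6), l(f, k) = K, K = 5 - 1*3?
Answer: 1590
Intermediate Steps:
K = 2 (K = 5 - 3 = 2)
l(f, k) = 2
d(W) = -12 - 6*W (d(W) = (W + 2)*(-6) = (2 + W)*(-6) = -12 - 6*W)
P(T) = -12*T
c = 2076 (c = -2 + (2104 - 26) = -2 + 2078 = 2076)
(d(161) + P(u)) + c = ((-12 - 6*161) - 12*(-41)) + 2076 = ((-12 - 966) + 492) + 2076 = (-978 + 492) + 2076 = -486 + 2076 = 1590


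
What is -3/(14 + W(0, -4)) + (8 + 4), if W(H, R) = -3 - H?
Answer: 129/11 ≈ 11.727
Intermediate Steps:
-3/(14 + W(0, -4)) + (8 + 4) = -3/(14 + (-3 - 1*0)) + (8 + 4) = -3/(14 + (-3 + 0)) + 12 = -3/(14 - 3) + 12 = -3/11 + 12 = 129/11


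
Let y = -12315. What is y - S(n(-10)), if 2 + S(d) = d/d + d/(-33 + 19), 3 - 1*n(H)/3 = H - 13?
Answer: -86159/7 ≈ -12308.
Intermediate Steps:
n(H) = 48 - 3*H (n(H) = 9 - 3*(H - 13) = 9 - 3*(-13 + H) = 9 + (39 - 3*H) = 48 - 3*H)
S(d) = -1 - d/14 (S(d) = -2 + (d/d + d/(-33 + 19)) = -2 + (1 + d/(-14)) = -2 + (1 + d*(-1/14)) = -2 + (1 - d/14) = -1 - d/14)
y - S(n(-10)) = -12315 - (-1 - (48 - 3*(-10))/14) = -12315 - (-1 - (48 + 30)/14) = -12315 - (-1 - 1/14*78) = -12315 - (-1 - 39/7) = -12315 - 1*(-46/7) = -12315 + 46/7 = -86159/7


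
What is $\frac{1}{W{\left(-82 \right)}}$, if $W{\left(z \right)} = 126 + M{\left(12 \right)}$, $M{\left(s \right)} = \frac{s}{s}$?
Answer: $\frac{1}{127} \approx 0.007874$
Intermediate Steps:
$M{\left(s \right)} = 1$
$W{\left(z \right)} = 127$ ($W{\left(z \right)} = 126 + 1 = 127$)
$\frac{1}{W{\left(-82 \right)}} = \frac{1}{127}$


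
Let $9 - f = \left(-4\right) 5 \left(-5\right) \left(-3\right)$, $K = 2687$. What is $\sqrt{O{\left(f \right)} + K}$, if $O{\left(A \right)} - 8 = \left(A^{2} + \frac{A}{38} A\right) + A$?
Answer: $\frac{\sqrt{145840618}}{38} \approx 317.8$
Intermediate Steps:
$f = 309$ ($f = 9 - \left(-4\right) 5 \left(-5\right) \left(-3\right) = 9 - \left(-20\right) \left(-5\right) \left(-3\right) = 9 - 100 \left(-3\right) = 9 - -300 = 9 + 300 = 309$)
$O{\left(A \right)} = 8 + A + \frac{39 A^{2}}{38}$ ($O{\left(A \right)} = 8 + \left(\left(A^{2} + \frac{A}{38} A\right) + A\right) = 8 + \left(\left(A^{2} + \frac{A^{2}}{38}\right) + A\right) = 8 + \left(\frac{39 A^{2}}{38} + A\right) = 8 + \left(A + \frac{39 A^{2}}{38}\right) = 8 + A + \frac{39 A^{2}}{38}$)
$\sqrt{O{\left(f \right)} + K} = \sqrt{\left(8 + 309 + \frac{39 \cdot 309^{2}}{38}\right) + 2687} = \sqrt{\left(8 + 309 + \frac{39}{38} \cdot 95481\right) + 2687} = \sqrt{\left(8 + 309 + \frac{3723759}{38}\right) + 2687} = \sqrt{\frac{3735805}{38} + 2687} = \sqrt{\frac{3837911}{38}} = \frac{\sqrt{145840618}}{38}$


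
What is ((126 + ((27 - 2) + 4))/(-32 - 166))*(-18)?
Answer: 155/11 ≈ 14.091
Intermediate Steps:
((126 + ((27 - 2) + 4))/(-32 - 166))*(-18) = ((126 + (25 + 4))/(-198))*(-18) = ((126 + 29)*(-1/198))*(-18) = (155*(-1/198))*(-18) = -155/198*(-18) = 155/11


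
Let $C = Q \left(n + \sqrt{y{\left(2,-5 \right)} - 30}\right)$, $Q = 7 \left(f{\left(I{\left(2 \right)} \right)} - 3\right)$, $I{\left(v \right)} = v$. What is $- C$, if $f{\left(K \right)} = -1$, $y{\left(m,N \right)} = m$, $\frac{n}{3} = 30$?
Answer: $2520 + 56 i \sqrt{7} \approx 2520.0 + 148.16 i$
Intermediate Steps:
$n = 90$ ($n = 3 \cdot 30 = 90$)
$Q = -28$ ($Q = 7 \left(-1 - 3\right) = 7 \left(-4\right) = -28$)
$C = -2520 - 56 i \sqrt{7}$ ($C = - 28 \left(90 + \sqrt{2 - 30}\right) = - 28 \left(90 + \sqrt{-28}\right) = - 28 \left(90 + 2 i \sqrt{7}\right) = -2520 - 56 i \sqrt{7} \approx -2520.0 - 148.16 i$)
$- C = - (-2520 - 56 i \sqrt{7}) = 2520 + 56 i \sqrt{7}$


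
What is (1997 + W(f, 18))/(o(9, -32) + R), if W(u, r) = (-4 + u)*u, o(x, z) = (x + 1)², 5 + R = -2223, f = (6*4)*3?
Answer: -6893/2128 ≈ -3.2392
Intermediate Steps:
f = 72 (f = 24*3 = 72)
R = -2228 (R = -5 - 2223 = -2228)
o(x, z) = (1 + x)²
W(u, r) = u*(-4 + u)
(1997 + W(f, 18))/(o(9, -32) + R) = (1997 + 72*(-4 + 72))/((1 + 9)² - 2228) = (1997 + 72*68)/(10² - 2228) = (1997 + 4896)/(100 - 2228) = 6893/(-2128) = 6893*(-1/2128) = -6893/2128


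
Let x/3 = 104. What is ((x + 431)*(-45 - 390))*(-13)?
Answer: 4201665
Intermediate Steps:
x = 312 (x = 3*104 = 312)
((x + 431)*(-45 - 390))*(-13) = ((312 + 431)*(-45 - 390))*(-13) = (743*(-435))*(-13) = -323205*(-13) = 4201665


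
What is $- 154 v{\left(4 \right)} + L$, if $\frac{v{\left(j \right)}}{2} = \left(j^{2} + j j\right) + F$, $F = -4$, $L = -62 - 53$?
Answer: $-8739$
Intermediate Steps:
$L = -115$
$v{\left(j \right)} = -8 + 4 j^{2}$ ($v{\left(j \right)} = 2 \left(\left(j^{2} + j j\right) - 4\right) = 2 \left(\left(j^{2} + j^{2}\right) - 4\right) = 2 \left(2 j^{2} - 4\right) = 2 \left(-4 + 2 j^{2}\right) = -8 + 4 j^{2}$)
$- 154 v{\left(4 \right)} + L = - 154 \left(-8 + 4 \cdot 4^{2}\right) - 115 = - 154 \left(-8 + 4 \cdot 16\right) - 115 = - 154 \left(-8 + 64\right) - 115 = \left(-154\right) 56 - 115 = -8624 - 115 = -8739$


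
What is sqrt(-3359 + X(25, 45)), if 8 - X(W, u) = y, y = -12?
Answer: 3*I*sqrt(371) ≈ 57.784*I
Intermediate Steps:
X(W, u) = 20 (X(W, u) = 8 - 1*(-12) = 8 + 12 = 20)
sqrt(-3359 + X(25, 45)) = sqrt(-3359 + 20) = sqrt(-3339) = 3*I*sqrt(371)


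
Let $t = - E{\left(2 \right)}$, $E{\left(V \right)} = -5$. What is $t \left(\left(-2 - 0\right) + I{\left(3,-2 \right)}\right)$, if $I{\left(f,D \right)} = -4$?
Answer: $-30$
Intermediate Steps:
$t = 5$ ($t = \left(-1\right) \left(-5\right) = 5$)
$t \left(\left(-2 - 0\right) + I{\left(3,-2 \right)}\right) = 5 \left(\left(-2 - 0\right) - 4\right) = 5 \left(\left(-2 + 0\right) - 4\right) = 5 \left(-2 - 4\right) = 5 \left(-6\right) = -30$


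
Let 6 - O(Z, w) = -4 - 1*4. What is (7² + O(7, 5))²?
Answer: 3969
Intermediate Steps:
O(Z, w) = 14 (O(Z, w) = 6 - (-4 - 1*4) = 6 - (-4 - 4) = 6 - 1*(-8) = 6 + 8 = 14)
(7² + O(7, 5))² = (7² + 14)² = (49 + 14)² = 63² = 3969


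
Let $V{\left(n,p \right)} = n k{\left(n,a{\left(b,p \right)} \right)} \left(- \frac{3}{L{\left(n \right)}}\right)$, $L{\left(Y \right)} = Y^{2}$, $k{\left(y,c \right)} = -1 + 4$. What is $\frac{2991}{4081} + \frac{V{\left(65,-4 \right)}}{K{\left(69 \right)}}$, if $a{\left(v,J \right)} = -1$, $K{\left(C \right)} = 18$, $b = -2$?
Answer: $\frac{384749}{530530} \approx 0.72522$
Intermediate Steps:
$k{\left(y,c \right)} = 3$
$V{\left(n,p \right)} = - \frac{9}{n}$ ($V{\left(n,p \right)} = n 3 \left(- \frac{3}{n^{2}}\right) = 3 n \left(- \frac{3}{n^{2}}\right) = - \frac{9}{n}$)
$\frac{2991}{4081} + \frac{V{\left(65,-4 \right)}}{K{\left(69 \right)}} = \frac{2991}{4081} + \frac{\left(-9\right) \frac{1}{65}}{18} = 2991 \cdot \frac{1}{4081} + \left(-9\right) \frac{1}{65} \cdot \frac{1}{18} = \frac{2991}{4081} - \frac{1}{130} = \frac{384749}{530530}$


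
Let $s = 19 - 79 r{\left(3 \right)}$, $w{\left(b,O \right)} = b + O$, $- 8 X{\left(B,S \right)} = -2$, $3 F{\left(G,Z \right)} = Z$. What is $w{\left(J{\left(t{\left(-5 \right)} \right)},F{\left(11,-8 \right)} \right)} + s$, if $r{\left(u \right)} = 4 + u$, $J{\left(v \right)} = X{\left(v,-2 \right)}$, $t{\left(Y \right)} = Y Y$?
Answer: $- \frac{6437}{12} \approx -536.42$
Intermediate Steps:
$F{\left(G,Z \right)} = \frac{Z}{3}$
$X{\left(B,S \right)} = \frac{1}{4}$ ($X{\left(B,S \right)} = \left(- \frac{1}{8}\right) \left(-2\right) = \frac{1}{4}$)
$t{\left(Y \right)} = Y^{2}$
$J{\left(v \right)} = \frac{1}{4}$
$w{\left(b,O \right)} = O + b$
$s = -534$ ($s = 19 - 79 \left(4 + 3\right) = 19 - 553 = -534$)
$w{\left(J{\left(t{\left(-5 \right)} \right)},F{\left(11,-8 \right)} \right)} + s = \left(\frac{1}{3} \left(-8\right) + \frac{1}{4}\right) - 534 = \left(- \frac{8}{3} + \frac{1}{4}\right) - 534 = - \frac{29}{12} - 534 = - \frac{6437}{12}$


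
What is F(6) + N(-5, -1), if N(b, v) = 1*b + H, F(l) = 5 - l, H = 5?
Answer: -1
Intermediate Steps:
N(b, v) = 5 + b (N(b, v) = 1*b + 5 = b + 5 = 5 + b)
F(6) + N(-5, -1) = (5 - 1*6) + (5 - 5) = (5 - 6) + 0 = -1 + 0 = -1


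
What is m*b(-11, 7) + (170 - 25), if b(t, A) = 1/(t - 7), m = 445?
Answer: 2165/18 ≈ 120.28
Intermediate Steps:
b(t, A) = 1/(-7 + t)
m*b(-11, 7) + (170 - 25) = 445/(-7 - 11) + (170 - 25) = 445/(-18) + 145 = 445*(-1/18) + 145 = -445/18 + 145 = 2165/18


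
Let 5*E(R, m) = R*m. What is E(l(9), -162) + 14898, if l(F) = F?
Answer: 73032/5 ≈ 14606.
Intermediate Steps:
E(R, m) = R*m/5 (E(R, m) = (R*m)/5 = R*m/5)
E(l(9), -162) + 14898 = (⅕)*9*(-162) + 14898 = -1458/5 + 14898 = 73032/5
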